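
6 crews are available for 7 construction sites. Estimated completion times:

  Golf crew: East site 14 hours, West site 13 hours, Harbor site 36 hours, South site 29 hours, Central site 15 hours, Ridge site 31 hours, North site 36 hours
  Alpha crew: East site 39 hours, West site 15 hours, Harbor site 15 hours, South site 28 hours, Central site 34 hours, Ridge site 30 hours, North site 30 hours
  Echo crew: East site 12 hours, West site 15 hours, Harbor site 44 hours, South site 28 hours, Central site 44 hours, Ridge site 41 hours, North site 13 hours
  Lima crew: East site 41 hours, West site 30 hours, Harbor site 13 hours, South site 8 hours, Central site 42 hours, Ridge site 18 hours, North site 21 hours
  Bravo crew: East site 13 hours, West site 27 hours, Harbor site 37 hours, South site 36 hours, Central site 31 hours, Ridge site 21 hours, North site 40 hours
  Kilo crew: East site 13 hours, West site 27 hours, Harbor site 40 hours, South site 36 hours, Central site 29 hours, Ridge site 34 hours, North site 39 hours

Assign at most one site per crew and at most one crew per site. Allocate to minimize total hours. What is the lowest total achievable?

This is a one-to-one assignment (minimum-cost bipartite matching).
Optimal: Golf crew→West site (13 hours), Alpha crew→Harbor site (15 hours), Echo crew→North site (13 hours), Lima crew→South site (8 hours), Bravo crew→Ridge site (21 hours), Kilo crew→East site (13 hours) — total 13+15+13+8+21+13 = 83 hours.
Min-entry greedy (repeatedly take the single cheapest remaining cell) gives 98 hours, worse by 15.
Next-best assignment: Golf crew→Central site, Alpha crew→West site, Echo crew→North site, Lima crew→South site, Bravo crew→Ridge site, Kilo crew→East site = 85 hours.
Every other assignment is strictly worse.

Min total: 83 hours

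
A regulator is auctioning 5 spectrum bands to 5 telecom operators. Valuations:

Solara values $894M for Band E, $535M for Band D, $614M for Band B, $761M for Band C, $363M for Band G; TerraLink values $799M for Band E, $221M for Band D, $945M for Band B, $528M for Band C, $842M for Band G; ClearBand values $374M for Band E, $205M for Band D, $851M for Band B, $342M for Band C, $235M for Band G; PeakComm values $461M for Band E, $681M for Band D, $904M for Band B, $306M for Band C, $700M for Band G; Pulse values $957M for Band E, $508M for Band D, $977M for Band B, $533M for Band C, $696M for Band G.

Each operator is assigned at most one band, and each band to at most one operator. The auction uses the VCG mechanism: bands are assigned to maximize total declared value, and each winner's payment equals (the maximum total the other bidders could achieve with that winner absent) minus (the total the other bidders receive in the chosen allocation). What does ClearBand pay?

ClearBand pays $223M.

Efficient allocation: Solara→Band C ($761M), TerraLink→Band G ($842M), ClearBand→Band B ($851M), PeakComm→Band D ($681M), Pulse→Band E ($957M); total welfare W = $4092M.
ClearBand receives Band B at value $851M, so the others get W − 851 = $3241M.
Without ClearBand: best allocation of the remaining 4 bidders over all 5 bands is Solara→Band C ($761M), TerraLink→Band G ($842M), PeakComm→Band B ($904M), Pulse→Band E ($957M), total $3464M.
VCG payment = (others' best without ClearBand) − (others' welfare with ClearBand) = 3464 − 3241 = $223M.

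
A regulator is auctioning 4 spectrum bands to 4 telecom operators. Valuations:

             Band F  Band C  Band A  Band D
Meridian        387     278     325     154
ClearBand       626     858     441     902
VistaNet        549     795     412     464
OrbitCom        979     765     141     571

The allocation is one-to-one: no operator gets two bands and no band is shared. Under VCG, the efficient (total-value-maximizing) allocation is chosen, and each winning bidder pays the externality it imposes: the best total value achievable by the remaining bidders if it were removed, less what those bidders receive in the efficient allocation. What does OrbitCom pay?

OrbitCom pays $62M.

Efficient allocation: Meridian→Band A ($325M), ClearBand→Band D ($902M), VistaNet→Band C ($795M), OrbitCom→Band F ($979M); total welfare W = $3001M.
OrbitCom receives Band F at value $979M, so the others get W − 979 = $2022M.
Without OrbitCom: best allocation of the remaining 3 bidders over all 4 bands is Meridian→Band F ($387M), ClearBand→Band D ($902M), VistaNet→Band C ($795M), total $2084M.
VCG payment = (others' best without OrbitCom) − (others' welfare with OrbitCom) = 2084 − 2022 = $62M.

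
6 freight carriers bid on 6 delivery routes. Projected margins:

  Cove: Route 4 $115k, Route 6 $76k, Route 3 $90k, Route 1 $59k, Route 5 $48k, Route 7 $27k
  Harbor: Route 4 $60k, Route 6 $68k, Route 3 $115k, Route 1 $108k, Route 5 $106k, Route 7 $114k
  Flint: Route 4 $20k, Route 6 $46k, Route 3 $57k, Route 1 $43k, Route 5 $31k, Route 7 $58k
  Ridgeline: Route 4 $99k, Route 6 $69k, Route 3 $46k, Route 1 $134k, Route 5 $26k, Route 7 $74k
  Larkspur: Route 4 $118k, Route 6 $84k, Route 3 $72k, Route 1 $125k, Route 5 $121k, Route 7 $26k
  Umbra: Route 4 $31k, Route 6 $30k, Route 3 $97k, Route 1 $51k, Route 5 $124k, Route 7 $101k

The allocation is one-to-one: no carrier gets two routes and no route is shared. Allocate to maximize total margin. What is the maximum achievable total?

Max total: $632k

Optimal: Cove→Route 4 ($115k), Harbor→Route 3 ($115k), Flint→Route 6 ($46k), Ridgeline→Route 1 ($134k), Larkspur→Route 5 ($121k), Umbra→Route 7 ($101k) — total 115+115+46+134+121+101 = $632k.
Row-greedy (each carrier in turn takes its best remaining route) gives $573k, worse by 59.
Next-best assignment: Cove→Route 4, Harbor→Route 3, Flint→Route 7, Ridgeline→Route 1, Larkspur→Route 6, Umbra→Route 5 = $630k.
Swapping Larkspur↔Cove (Larkspur→Route 4 $118k, Cove→Route 5 $48k) loses 70.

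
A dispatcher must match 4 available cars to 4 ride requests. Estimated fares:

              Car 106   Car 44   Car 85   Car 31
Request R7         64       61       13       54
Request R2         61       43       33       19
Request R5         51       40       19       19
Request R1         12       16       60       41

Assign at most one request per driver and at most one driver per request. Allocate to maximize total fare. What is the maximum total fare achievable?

Max total: $215

This is a one-to-one assignment (maximum-weight bipartite matching).
Optimal: Car 106→Request R2 ($61), Car 44→Request R5 ($40), Car 85→Request R1 ($60), Car 31→Request R7 ($54) — total 61+40+60+54 = $215.
Row-greedy (each driver in turn takes its best remaining request) gives $186, worse by 29.
Swapping Car 31↔Car 85 (Car 31→Request R1 $41, Car 85→Request R7 $13) loses 60.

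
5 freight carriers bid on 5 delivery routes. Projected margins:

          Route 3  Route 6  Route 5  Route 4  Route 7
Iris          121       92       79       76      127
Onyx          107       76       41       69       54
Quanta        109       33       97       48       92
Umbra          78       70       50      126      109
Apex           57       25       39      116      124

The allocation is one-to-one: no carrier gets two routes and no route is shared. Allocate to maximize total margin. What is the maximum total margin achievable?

Maximum total: $546k

Optimal: Iris→Route 6 ($92k), Onyx→Route 3 ($107k), Quanta→Route 5 ($97k), Umbra→Route 4 ($126k), Apex→Route 7 ($124k) — total 92+107+97+126+124 = $546k.
Row-greedy (each carrier in turn takes its best remaining route) gives $482k, worse by 64.
Every other assignment is strictly worse.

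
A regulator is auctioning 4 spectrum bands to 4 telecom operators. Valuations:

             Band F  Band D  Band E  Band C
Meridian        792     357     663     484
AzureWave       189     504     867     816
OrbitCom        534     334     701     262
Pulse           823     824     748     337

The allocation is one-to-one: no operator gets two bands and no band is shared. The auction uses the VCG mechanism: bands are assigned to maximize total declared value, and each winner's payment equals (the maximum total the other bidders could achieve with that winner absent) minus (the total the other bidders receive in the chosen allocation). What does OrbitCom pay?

OrbitCom pays $51M.

Efficient allocation: Meridian→Band F ($792M), AzureWave→Band C ($816M), OrbitCom→Band E ($701M), Pulse→Band D ($824M); total welfare W = $3133M.
OrbitCom receives Band E at value $701M, so the others get W − 701 = $2432M.
Without OrbitCom: best allocation of the remaining 3 bidders over all 4 bands is Meridian→Band F ($792M), AzureWave→Band E ($867M), Pulse→Band D ($824M), total $2483M.
VCG payment = (others' best without OrbitCom) − (others' welfare with OrbitCom) = 2483 − 2432 = $51M.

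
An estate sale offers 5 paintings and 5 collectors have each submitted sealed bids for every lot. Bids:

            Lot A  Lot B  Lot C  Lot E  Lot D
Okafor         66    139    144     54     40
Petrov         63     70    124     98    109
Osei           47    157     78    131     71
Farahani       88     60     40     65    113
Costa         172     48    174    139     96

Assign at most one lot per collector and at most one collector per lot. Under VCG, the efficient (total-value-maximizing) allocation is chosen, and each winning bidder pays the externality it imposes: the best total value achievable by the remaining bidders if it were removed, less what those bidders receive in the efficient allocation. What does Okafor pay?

Efficient allocation: Okafor→Lot C ($144), Petrov→Lot E ($98), Osei→Lot B ($157), Farahani→Lot D ($113), Costa→Lot A ($172); total welfare W = $684.
Okafor receives Lot C at value $144, so the others get W − 144 = $540.
Without Okafor: best allocation of the remaining 4 bidders over all 5 lots is Petrov→Lot C ($124), Osei→Lot B ($157), Farahani→Lot D ($113), Costa→Lot A ($172), total $566.
VCG payment = (others' best without Okafor) − (others' welfare with Okafor) = 566 − 540 = $26.

Okafor pays $26.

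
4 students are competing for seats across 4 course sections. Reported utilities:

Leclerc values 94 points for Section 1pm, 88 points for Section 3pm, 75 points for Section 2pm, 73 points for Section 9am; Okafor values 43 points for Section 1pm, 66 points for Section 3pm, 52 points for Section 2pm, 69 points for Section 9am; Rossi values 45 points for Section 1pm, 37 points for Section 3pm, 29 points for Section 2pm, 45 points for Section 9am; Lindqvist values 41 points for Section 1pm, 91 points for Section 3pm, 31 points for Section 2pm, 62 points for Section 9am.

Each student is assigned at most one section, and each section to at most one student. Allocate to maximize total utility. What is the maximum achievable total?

Treat this as an assignment problem: match each student to one section.
Optimal: Leclerc→Section 1pm (94 points), Okafor→Section 9am (69 points), Rossi→Section 2pm (29 points), Lindqvist→Section 3pm (91 points) — total 94+69+29+91 = 283 points.
Column-greedy (each section in turn goes to its best remaining student) gives 282 points, worse by 1.
Next-best assignment: Leclerc→Section 1pm, Okafor→Section 2pm, Rossi→Section 9am, Lindqvist→Section 3pm = 282 points.
Swapping Rossi↔Leclerc (Rossi→Section 1pm 45 points, Leclerc→Section 2pm 75 points) loses 3.
Every other assignment is strictly worse.

Maximum total: 283 points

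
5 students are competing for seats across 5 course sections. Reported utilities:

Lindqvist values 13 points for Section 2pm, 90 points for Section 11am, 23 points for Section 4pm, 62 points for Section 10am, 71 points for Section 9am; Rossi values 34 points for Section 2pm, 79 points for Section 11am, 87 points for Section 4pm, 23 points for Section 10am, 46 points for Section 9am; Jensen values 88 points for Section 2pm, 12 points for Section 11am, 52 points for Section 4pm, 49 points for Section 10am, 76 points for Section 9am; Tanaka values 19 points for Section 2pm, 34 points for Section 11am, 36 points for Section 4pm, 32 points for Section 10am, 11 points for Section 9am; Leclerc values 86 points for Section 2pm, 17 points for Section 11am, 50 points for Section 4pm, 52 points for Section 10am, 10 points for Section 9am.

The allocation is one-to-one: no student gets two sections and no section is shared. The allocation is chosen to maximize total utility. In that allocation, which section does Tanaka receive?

Treat this as an assignment problem: match each student to one section.
Optimal: Lindqvist→Section 11am (90 points), Rossi→Section 4pm (87 points), Jensen→Section 9am (76 points), Tanaka→Section 10am (32 points), Leclerc→Section 2pm (86 points) — total 90+87+76+32+86 = 371 points.
Next-best assignment: Lindqvist→Section 10am, Rossi→Section 4pm, Jensen→Section 9am, Tanaka→Section 11am, Leclerc→Section 2pm = 345 points.
Tanaka's own top section is Section 4pm (36 points), but forcing Tanaka→Section 4pm and reassigning the rest optimally gives only 339 points — worse by 32.

Tanaka receives Section 10am.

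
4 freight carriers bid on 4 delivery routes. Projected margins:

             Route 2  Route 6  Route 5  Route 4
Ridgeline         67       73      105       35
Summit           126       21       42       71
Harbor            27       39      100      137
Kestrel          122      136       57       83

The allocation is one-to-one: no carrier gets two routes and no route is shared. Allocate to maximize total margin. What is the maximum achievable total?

Maximum total: $504k

Optimal: Ridgeline→Route 5 ($105k), Summit→Route 2 ($126k), Harbor→Route 4 ($137k), Kestrel→Route 6 ($136k) — total 105+126+137+136 = $504k.
Next-best assignment: Ridgeline→Route 4, Summit→Route 2, Harbor→Route 5, Kestrel→Route 6 = $397k.
Every other assignment is strictly worse.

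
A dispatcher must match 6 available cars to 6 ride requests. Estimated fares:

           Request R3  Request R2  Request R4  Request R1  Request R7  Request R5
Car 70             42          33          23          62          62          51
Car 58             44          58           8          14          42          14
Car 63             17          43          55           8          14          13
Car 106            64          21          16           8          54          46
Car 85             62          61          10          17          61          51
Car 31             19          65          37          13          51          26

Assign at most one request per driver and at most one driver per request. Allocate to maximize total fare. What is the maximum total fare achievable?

Optimal: Car 70→Request R1 ($62), Car 58→Request R2 ($58), Car 63→Request R4 ($55), Car 106→Request R3 ($64), Car 85→Request R5 ($51), Car 31→Request R7 ($51) — total 62+58+55+64+51+51 = $341.
Row-greedy (each driver in turn takes its best remaining request) gives $326, worse by 15.
Next-best assignment: Car 70→Request R1, Car 58→Request R7, Car 63→Request R4, Car 106→Request R3, Car 85→Request R5, Car 31→Request R2 = $339.
Swapping Car 58↔Car 106 (Car 58→Request R3 $44, Car 106→Request R2 $21) loses 57.
Checked against all permutations: $341 is optimal.

Max total: $341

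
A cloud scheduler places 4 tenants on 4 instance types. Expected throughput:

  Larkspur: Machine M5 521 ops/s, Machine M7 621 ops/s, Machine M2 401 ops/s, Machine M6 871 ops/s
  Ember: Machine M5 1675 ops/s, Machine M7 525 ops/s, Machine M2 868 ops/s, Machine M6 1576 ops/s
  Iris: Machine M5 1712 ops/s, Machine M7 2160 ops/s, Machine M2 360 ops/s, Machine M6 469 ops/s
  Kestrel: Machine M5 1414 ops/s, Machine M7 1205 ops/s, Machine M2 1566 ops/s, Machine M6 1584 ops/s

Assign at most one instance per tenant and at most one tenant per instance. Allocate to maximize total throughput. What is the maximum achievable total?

Max total: 6272 ops/s

Optimal: Larkspur→Machine M6 (871 ops/s), Ember→Machine M5 (1675 ops/s), Iris→Machine M7 (2160 ops/s), Kestrel→Machine M2 (1566 ops/s) — total 871+1675+2160+1566 = 6272 ops/s.
Column-greedy (each instance in turn goes to its best remaining tenant) gives 4656 ops/s, worse by 1616.
Swapping Kestrel↔Ember (Kestrel→Machine M5 1414 ops/s, Ember→Machine M2 868 ops/s) loses 959.
No other one-to-one assignment exceeds 6272 ops/s.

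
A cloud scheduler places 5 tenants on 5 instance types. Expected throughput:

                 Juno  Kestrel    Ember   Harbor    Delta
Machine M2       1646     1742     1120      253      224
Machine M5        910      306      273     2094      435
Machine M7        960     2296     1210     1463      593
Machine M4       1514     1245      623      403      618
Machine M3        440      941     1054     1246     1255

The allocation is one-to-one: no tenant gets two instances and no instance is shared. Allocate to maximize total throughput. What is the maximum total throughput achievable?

Optimal: Juno→Machine M4 (1514 ops/s), Kestrel→Machine M7 (2296 ops/s), Ember→Machine M2 (1120 ops/s), Harbor→Machine M5 (2094 ops/s), Delta→Machine M3 (1255 ops/s) — total 1514+2296+1120+2094+1255 = 8279 ops/s.
Column-greedy (each instance in turn goes to its best remaining tenant) gives 7815 ops/s, worse by 464.
Swapping Delta↔Kestrel (Delta→Machine M7 593 ops/s, Kestrel→Machine M3 941 ops/s) loses 2017.
Checked against all permutations: 8279 ops/s is optimal.

Max total: 8279 ops/s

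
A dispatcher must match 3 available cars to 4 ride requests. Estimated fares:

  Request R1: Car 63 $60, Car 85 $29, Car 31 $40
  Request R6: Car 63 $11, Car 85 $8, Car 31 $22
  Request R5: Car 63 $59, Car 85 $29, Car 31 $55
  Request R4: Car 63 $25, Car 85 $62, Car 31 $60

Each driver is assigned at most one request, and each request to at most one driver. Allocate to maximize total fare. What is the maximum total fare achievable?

Treat this as an assignment problem: match each driver to one request.
Optimal: Car 63→Request R1 ($60), Car 85→Request R4 ($62), Car 31→Request R5 ($55) — total 60+62+55 = $177.
Column-greedy (each request in turn goes to its best remaining driver) gives $111, worse by 66.
Swapping Car 85↔Car 31 (Car 85→Request R5 $29, Car 31→Request R4 $60) loses 28.
No other one-to-one assignment exceeds $177.

Max total: $177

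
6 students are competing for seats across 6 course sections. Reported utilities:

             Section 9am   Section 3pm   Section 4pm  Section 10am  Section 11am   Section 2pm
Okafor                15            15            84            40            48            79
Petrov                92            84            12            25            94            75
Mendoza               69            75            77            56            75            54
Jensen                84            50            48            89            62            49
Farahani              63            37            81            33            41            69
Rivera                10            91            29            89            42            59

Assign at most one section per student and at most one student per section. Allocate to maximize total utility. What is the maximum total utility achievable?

Optimal: Okafor→Section 2pm (79 points), Petrov→Section 9am (92 points), Mendoza→Section 11am (75 points), Jensen→Section 10am (89 points), Farahani→Section 4pm (81 points), Rivera→Section 3pm (91 points) — total 79+92+75+89+81+91 = 507 points.
Swapping Jensen↔Petrov (Jensen→Section 9am 84 points, Petrov→Section 10am 25 points) loses 72.
Every other assignment is strictly worse.

Max total: 507 points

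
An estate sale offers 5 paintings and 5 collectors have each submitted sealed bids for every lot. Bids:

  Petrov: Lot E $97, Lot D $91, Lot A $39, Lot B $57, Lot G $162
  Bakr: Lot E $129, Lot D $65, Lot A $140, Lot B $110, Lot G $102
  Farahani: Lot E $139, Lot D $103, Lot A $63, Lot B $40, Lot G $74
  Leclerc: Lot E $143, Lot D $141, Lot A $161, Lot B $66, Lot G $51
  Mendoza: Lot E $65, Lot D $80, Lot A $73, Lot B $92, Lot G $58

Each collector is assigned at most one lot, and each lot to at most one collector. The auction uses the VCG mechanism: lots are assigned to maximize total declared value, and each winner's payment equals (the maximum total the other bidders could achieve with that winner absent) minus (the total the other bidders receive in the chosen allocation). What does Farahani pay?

Farahani pays $9.

Efficient allocation: Petrov→Lot G ($162), Bakr→Lot A ($140), Farahani→Lot E ($139), Leclerc→Lot D ($141), Mendoza→Lot B ($92); total welfare W = $674.
Farahani receives Lot E at value $139, so the others get W − 139 = $535.
Without Farahani: best allocation of the remaining 4 bidders over all 5 lots is Petrov→Lot G ($162), Bakr→Lot E ($129), Leclerc→Lot A ($161), Mendoza→Lot B ($92), total $544.
VCG payment = (others' best without Farahani) − (others' welfare with Farahani) = 544 − 535 = $9.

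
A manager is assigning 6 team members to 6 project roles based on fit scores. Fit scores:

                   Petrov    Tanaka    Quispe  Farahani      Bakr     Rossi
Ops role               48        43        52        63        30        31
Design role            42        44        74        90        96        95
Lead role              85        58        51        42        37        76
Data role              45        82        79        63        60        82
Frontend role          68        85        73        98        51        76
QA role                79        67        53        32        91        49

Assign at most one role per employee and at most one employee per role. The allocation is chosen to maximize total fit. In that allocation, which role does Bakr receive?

This is a one-to-one assignment (maximum-weight bipartite matching).
Optimal: Petrov→Lead role (85 pts), Tanaka→Data role (82 pts), Quispe→Ops role (52 pts), Farahani→Frontend role (98 pts), Bakr→QA role (91 pts), Rossi→Design role (95 pts) — total 85+82+52+98+91+95 = 503 pts.
Bakr's own top role is Design role (96 pts), but forcing Bakr→Design role and reassigning the rest optimally gives only 483 pts — worse by 20.

Bakr receives QA role.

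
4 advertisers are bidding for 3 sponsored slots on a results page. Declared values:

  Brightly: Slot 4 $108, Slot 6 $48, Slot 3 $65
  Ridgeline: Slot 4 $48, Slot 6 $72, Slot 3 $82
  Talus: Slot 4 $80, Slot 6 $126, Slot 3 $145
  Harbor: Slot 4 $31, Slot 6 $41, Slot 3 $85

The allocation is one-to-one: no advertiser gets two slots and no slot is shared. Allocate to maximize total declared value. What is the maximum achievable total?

Optimal: Brightly→Slot 4 ($108), Ridgeline→Slot 6 ($72), Talus→Slot 3 ($145) — total 108+72+145 = $325.
Column-greedy (each slot in turn goes to its best remaining advertiser) gives $319, worse by 6.
Swapping Brightly↔Ridgeline (Brightly→Slot 6 $48, Ridgeline→Slot 4 $48) loses 84.
No other one-to-one assignment exceeds $325.

Max total: $325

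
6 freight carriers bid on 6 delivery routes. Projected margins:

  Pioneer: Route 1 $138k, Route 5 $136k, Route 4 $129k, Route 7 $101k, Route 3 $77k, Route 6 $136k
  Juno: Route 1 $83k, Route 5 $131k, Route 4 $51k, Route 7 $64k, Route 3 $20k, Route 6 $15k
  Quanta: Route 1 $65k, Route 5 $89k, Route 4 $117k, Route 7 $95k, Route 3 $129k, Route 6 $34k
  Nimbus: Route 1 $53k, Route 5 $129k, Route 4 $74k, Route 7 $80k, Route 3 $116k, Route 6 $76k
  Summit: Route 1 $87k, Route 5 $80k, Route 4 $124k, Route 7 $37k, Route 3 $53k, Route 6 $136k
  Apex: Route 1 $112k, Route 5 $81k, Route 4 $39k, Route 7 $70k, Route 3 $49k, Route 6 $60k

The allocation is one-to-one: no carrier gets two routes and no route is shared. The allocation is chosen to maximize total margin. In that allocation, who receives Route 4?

Pioneer receives Route 4.

Optimal: Pioneer→Route 4 ($129k), Juno→Route 5 ($131k), Quanta→Route 7 ($95k), Nimbus→Route 3 ($116k), Summit→Route 6 ($136k), Apex→Route 1 ($112k) — total 129+131+95+116+136+112 = $719k.
Column-greedy (each route in turn goes to its best remaining carrier) gives $664k, worse by 55.
Swapping Juno↔Quanta (Juno→Route 7 $64k, Quanta→Route 5 $89k) loses 73.
Pioneer's own top route is Route 1 ($138k), but forcing Pioneer→Route 1 and reassigning the rest optimally gives only $708k — worse by 11.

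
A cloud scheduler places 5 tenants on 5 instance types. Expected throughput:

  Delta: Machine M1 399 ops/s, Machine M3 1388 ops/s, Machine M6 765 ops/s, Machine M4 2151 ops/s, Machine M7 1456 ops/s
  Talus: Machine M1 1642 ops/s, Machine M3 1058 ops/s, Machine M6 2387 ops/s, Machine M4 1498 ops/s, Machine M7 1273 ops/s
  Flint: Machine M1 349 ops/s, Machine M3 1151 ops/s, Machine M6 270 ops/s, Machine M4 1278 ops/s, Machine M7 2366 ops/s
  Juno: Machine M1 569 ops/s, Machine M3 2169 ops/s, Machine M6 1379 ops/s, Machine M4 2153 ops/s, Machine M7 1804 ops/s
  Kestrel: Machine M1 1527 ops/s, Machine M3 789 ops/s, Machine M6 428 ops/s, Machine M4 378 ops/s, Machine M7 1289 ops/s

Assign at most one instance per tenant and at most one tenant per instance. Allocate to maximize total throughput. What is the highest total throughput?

Optimal: Delta→Machine M4 (2151 ops/s), Talus→Machine M6 (2387 ops/s), Flint→Machine M7 (2366 ops/s), Juno→Machine M3 (2169 ops/s), Kestrel→Machine M1 (1527 ops/s) — total 2151+2387+2366+2169+1527 = 10600 ops/s.
Next-best assignment: Delta→Machine M3, Talus→Machine M6, Flint→Machine M7, Juno→Machine M4, Kestrel→Machine M1 = 9821 ops/s.
Swapping Kestrel↔Delta (Kestrel→Machine M4 378 ops/s, Delta→Machine M1 399 ops/s) loses 2901.
Checked against all permutations: 10600 ops/s is optimal.

Max total: 10600 ops/s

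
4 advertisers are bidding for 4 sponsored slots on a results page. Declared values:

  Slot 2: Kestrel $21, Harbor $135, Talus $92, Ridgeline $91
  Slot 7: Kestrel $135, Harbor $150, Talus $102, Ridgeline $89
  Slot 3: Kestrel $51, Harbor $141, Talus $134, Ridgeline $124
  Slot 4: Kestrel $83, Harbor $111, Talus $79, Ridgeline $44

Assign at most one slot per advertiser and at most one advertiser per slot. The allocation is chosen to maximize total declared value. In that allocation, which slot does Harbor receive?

This is the linear assignment problem.
Optimal: Kestrel→Slot 7 ($135), Harbor→Slot 2 ($135), Talus→Slot 4 ($79), Ridgeline→Slot 3 ($124) — total 135+135+79+124 = $473.
Swapping Ridgeline↔Kestrel (Ridgeline→Slot 7 $89, Kestrel→Slot 3 $51) loses 119.
Every other assignment is strictly worse.
Harbor's own top slot is Slot 7 ($150), but forcing Harbor→Slot 7 and reassigning the rest optimally gives only $458 — worse by 15.

Harbor receives Slot 2.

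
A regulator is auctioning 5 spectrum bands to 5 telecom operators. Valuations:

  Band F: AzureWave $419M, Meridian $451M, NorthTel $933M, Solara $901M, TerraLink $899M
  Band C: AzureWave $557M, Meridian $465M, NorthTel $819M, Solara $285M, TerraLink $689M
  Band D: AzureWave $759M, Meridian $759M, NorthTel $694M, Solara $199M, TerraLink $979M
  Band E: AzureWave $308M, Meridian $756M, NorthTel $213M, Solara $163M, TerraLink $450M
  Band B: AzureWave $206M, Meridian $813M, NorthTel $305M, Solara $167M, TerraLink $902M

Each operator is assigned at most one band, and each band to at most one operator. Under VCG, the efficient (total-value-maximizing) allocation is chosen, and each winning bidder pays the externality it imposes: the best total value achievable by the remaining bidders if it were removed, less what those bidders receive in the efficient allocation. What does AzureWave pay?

AzureWave pays $134M.

Efficient allocation: AzureWave→Band D ($759M), Meridian→Band E ($756M), NorthTel→Band C ($819M), Solara→Band F ($901M), TerraLink→Band B ($902M); total welfare W = $4137M.
AzureWave receives Band D at value $759M, so the others get W − 759 = $3378M.
Without AzureWave: best allocation of the remaining 4 bidders over all 5 bands is Meridian→Band B ($813M), NorthTel→Band C ($819M), Solara→Band F ($901M), TerraLink→Band D ($979M), total $3512M.
VCG payment = (others' best without AzureWave) − (others' welfare with AzureWave) = 3512 − 3378 = $134M.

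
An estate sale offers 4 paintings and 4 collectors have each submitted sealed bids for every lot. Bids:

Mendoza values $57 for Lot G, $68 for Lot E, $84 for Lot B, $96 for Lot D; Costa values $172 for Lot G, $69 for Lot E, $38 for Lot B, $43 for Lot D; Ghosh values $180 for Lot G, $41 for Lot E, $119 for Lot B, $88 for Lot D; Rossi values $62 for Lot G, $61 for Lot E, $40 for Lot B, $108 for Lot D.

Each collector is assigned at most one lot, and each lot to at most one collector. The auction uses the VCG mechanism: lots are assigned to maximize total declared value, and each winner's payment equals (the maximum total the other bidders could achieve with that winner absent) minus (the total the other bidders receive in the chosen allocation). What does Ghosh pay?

Efficient allocation: Mendoza→Lot E ($68), Costa→Lot G ($172), Ghosh→Lot B ($119), Rossi→Lot D ($108); total welfare W = $467.
Ghosh receives Lot B at value $119, so the others get W − 119 = $348.
Without Ghosh: best allocation of the remaining 3 bidders over all 4 lots is Mendoza→Lot B ($84), Costa→Lot G ($172), Rossi→Lot D ($108), total $364.
VCG payment = (others' best without Ghosh) − (others' welfare with Ghosh) = 364 − 348 = $16.

Ghosh pays $16.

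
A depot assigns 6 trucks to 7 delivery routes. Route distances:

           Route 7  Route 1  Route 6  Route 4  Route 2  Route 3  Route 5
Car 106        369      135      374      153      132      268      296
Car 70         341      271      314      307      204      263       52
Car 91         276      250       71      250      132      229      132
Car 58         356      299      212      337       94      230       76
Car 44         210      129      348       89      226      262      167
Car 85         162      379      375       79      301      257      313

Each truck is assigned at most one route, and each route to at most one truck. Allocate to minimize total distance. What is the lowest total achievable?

Minimum total: 603 km

Optimal: Car 106→Route 1 (135 km), Car 70→Route 5 (52 km), Car 91→Route 6 (71 km), Car 58→Route 2 (94 km), Car 44→Route 4 (89 km), Car 85→Route 7 (162 km) — total 135+52+71+94+89+162 = 603 km.
Row-greedy (each truck in turn takes its cheapest remaining route) gives 736 km, worse by 133.
Next-best assignment: Car 106→Route 1, Car 70→Route 5, Car 91→Route 6, Car 58→Route 2, Car 44→Route 7, Car 85→Route 4 = 641 km.
Swapping Car 44↔Car 91 (Car 44→Route 6 348 km, Car 91→Route 4 250 km) adds 438.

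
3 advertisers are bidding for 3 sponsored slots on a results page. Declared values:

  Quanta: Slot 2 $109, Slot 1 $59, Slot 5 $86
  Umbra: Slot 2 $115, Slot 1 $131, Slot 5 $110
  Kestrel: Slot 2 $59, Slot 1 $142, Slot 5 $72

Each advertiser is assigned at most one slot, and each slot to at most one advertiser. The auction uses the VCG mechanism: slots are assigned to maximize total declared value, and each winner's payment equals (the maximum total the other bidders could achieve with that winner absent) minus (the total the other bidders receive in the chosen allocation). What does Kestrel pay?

Kestrel pays $21.

Efficient allocation: Quanta→Slot 2 ($109), Umbra→Slot 5 ($110), Kestrel→Slot 1 ($142); total welfare W = $361.
Kestrel receives Slot 1 at value $142, so the others get W − 142 = $219.
Without Kestrel: best allocation of the remaining 2 bidders over all 3 slots is Quanta→Slot 2 ($109), Umbra→Slot 1 ($131), total $240.
VCG payment = (others' best without Kestrel) − (others' welfare with Kestrel) = 240 − 219 = $21.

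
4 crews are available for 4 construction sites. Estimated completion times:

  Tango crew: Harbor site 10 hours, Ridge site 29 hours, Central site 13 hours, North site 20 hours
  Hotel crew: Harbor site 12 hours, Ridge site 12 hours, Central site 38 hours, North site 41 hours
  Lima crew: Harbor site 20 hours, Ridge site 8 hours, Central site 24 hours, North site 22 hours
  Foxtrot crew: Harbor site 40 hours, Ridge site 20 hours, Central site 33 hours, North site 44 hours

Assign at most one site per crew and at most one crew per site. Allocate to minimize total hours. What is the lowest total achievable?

Min total: 67 hours

Optimal: Tango crew→Central site (13 hours), Hotel crew→Harbor site (12 hours), Lima crew→North site (22 hours), Foxtrot crew→Ridge site (20 hours) — total 13+12+22+20 = 67 hours.
Row-greedy (each crew in turn takes its cheapest remaining site) gives 77 hours, worse by 10.
Next-best assignment: Tango crew→North site, Hotel crew→Harbor site, Lima crew→Ridge site, Foxtrot crew→Central site = 73 hours.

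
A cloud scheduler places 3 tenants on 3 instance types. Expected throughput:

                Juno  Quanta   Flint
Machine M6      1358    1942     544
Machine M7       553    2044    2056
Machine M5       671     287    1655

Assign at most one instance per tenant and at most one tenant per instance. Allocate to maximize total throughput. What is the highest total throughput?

Max total: 5057 ops/s

Optimal: Juno→Machine M6 (1358 ops/s), Quanta→Machine M7 (2044 ops/s), Flint→Machine M5 (1655 ops/s) — total 1358+2044+1655 = 5057 ops/s.
Column-greedy (each instance in turn goes to its best remaining tenant) gives 4669 ops/s, worse by 388.
Next-best assignment: Juno→Machine M5, Quanta→Machine M6, Flint→Machine M7 = 4669 ops/s.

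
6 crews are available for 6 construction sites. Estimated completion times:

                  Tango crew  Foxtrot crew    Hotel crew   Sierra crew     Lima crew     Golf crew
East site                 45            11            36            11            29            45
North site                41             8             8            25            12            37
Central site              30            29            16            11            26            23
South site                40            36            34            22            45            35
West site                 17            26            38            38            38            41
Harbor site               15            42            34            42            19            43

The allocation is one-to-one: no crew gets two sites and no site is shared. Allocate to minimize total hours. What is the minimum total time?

This is a one-to-one assignment (minimum-cost bipartite matching).
Optimal: Tango crew→West site (17 hours), Foxtrot crew→East site (11 hours), Hotel crew→North site (8 hours), Sierra crew→South site (22 hours), Lima crew→Harbor site (19 hours), Golf crew→Central site (23 hours) — total 17+11+8+22+19+23 = 100 hours.
Min-entry greedy (repeatedly take the single cheapest remaining cell) gives 123 hours, worse by 23.
Next-best assignment: Tango crew→West site, Foxtrot crew→East site, Hotel crew→North site, Sierra crew→Central site, Lima crew→Harbor site, Golf crew→South site = 101 hours.
No other one-to-one assignment undercuts 100 hours.

Minimum total: 100 hours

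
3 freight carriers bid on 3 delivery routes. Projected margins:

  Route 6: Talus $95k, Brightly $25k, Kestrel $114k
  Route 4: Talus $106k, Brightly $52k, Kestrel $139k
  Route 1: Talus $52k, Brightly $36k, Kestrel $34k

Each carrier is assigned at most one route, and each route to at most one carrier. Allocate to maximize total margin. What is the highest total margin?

Maximum total: $270k

Optimal: Talus→Route 6 ($95k), Brightly→Route 1 ($36k), Kestrel→Route 4 ($139k) — total 95+36+139 = $270k.
Row-greedy (each carrier in turn takes its best remaining route) gives $256k, worse by 14.
Swapping Brightly↔Kestrel (Brightly→Route 4 $52k, Kestrel→Route 1 $34k) loses 89.
Every other assignment is strictly worse.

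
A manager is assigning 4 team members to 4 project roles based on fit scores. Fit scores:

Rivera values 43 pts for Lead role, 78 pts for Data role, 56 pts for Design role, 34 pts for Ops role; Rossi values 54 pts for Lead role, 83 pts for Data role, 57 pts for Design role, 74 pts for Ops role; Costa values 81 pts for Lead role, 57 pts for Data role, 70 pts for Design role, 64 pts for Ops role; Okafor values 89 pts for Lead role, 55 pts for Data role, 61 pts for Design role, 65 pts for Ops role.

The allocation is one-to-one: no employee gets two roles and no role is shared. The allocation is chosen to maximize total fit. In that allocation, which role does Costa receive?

This is the linear assignment problem.
Optimal: Rivera→Data role (78 pts), Rossi→Ops role (74 pts), Costa→Design role (70 pts), Okafor→Lead role (89 pts) — total 78+74+70+89 = 311 pts.
Column-greedy (each role in turn goes to its best remaining employee) gives 276 pts, worse by 35.
Checked against all permutations: 311 pts is optimal.
Costa's own top role is Lead role (81 pts), but forcing Costa→Lead role and reassigning the rest optimally gives only 294 pts — worse by 17.

Costa receives Design role.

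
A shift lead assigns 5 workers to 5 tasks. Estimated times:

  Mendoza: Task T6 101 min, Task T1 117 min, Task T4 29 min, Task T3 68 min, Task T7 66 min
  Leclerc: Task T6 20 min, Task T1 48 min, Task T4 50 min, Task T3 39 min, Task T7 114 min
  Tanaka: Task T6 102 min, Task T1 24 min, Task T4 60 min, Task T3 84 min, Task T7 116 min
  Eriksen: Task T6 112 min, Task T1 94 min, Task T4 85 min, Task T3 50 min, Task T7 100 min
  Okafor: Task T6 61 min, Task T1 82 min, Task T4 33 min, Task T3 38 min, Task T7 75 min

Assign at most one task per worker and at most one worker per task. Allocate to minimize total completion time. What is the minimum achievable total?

Optimal: Mendoza→Task T7 (66 min), Leclerc→Task T6 (20 min), Tanaka→Task T1 (24 min), Eriksen→Task T3 (50 min), Okafor→Task T4 (33 min) — total 66+20+24+50+33 = 193 min.
Next-best assignment: Mendoza→Task T4, Leclerc→Task T6, Tanaka→Task T1, Eriksen→Task T3, Okafor→Task T7 = 198 min.

Minimum total: 193 min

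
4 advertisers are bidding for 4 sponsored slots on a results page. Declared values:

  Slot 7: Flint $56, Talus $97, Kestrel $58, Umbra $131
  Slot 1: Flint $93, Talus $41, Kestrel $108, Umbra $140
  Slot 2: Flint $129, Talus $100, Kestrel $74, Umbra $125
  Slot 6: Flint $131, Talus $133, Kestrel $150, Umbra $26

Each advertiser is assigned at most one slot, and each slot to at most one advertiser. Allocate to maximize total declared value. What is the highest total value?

Optimal: Flint→Slot 2 ($129), Talus→Slot 7 ($97), Kestrel→Slot 6 ($150), Umbra→Slot 1 ($140) — total 129+97+150+140 = $516.
Row-greedy (each advertiser in turn takes its best remaining slot) gives $470, worse by 46.
Next-best assignment: Flint→Slot 2, Talus→Slot 6, Kestrel→Slot 1, Umbra→Slot 7 = $501.
Swapping Talus↔Umbra (Talus→Slot 1 $41, Umbra→Slot 7 $131) loses 65.

Max total: $516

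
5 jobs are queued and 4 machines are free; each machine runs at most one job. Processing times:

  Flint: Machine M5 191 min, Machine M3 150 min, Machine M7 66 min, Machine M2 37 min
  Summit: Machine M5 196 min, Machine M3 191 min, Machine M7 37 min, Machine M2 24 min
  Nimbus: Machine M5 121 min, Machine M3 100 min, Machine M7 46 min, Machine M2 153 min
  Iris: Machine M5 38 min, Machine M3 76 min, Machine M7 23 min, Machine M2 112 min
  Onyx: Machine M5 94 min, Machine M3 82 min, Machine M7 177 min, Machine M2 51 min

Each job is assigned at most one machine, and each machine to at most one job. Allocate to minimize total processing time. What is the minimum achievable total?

Min total: 190 min

Optimal: Iris→Machine M5 (38 min), Onyx→Machine M3 (82 min), Nimbus→Machine M7 (46 min), Summit→Machine M2 (24 min) — total 38+82+46+24 = 190 min.
Min-entry greedy (repeatedly take the single cheapest remaining cell) gives 250 min, worse by 60.
Swapping Iris↔Onyx (Iris→Machine M3 76 min, Onyx→Machine M5 94 min) adds 50.
Checked against all permutations: 190 min is optimal.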